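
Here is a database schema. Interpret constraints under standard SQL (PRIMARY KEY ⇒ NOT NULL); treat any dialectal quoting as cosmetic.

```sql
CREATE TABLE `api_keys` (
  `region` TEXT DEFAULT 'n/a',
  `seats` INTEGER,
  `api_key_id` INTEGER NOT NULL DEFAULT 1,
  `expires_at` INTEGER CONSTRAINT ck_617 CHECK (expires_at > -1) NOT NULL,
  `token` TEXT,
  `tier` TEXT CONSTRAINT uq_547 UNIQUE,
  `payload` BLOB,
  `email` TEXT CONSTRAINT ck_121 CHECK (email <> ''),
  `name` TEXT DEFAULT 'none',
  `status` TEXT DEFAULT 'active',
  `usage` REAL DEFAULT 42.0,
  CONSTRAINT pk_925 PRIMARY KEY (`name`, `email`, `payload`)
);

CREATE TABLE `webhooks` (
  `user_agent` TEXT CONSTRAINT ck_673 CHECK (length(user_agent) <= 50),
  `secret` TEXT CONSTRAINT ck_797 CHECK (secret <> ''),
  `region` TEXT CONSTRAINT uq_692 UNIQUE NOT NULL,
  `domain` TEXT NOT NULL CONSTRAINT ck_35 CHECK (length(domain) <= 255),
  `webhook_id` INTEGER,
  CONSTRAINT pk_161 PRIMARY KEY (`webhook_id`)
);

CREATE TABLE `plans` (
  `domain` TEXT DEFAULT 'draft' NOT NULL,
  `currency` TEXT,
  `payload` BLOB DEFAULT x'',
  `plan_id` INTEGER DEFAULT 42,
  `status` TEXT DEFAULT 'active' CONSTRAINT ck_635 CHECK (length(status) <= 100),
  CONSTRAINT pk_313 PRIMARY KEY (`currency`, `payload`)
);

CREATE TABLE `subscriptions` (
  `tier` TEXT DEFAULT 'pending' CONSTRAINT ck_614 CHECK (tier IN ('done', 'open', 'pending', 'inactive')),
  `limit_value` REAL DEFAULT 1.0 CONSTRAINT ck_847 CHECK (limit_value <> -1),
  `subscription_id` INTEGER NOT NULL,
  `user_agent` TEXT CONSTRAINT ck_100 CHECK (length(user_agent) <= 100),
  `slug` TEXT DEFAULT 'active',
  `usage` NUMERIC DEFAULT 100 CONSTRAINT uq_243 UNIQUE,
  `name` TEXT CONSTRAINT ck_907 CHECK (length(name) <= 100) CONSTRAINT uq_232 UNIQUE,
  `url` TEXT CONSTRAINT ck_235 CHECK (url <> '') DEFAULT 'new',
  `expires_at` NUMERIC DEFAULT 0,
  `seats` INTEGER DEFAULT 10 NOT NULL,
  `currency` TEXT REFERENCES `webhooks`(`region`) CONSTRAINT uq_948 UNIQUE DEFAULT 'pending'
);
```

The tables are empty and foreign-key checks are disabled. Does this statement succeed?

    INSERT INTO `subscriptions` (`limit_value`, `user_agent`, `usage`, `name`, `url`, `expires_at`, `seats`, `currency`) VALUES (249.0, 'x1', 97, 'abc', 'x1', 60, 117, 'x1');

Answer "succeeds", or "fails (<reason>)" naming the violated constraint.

fails (NOT NULL on subscription_id)

subscription_id is omitted from the column list and has no DEFAULT, so it would receive NULL.
But subscription_id is declared NOT NULL.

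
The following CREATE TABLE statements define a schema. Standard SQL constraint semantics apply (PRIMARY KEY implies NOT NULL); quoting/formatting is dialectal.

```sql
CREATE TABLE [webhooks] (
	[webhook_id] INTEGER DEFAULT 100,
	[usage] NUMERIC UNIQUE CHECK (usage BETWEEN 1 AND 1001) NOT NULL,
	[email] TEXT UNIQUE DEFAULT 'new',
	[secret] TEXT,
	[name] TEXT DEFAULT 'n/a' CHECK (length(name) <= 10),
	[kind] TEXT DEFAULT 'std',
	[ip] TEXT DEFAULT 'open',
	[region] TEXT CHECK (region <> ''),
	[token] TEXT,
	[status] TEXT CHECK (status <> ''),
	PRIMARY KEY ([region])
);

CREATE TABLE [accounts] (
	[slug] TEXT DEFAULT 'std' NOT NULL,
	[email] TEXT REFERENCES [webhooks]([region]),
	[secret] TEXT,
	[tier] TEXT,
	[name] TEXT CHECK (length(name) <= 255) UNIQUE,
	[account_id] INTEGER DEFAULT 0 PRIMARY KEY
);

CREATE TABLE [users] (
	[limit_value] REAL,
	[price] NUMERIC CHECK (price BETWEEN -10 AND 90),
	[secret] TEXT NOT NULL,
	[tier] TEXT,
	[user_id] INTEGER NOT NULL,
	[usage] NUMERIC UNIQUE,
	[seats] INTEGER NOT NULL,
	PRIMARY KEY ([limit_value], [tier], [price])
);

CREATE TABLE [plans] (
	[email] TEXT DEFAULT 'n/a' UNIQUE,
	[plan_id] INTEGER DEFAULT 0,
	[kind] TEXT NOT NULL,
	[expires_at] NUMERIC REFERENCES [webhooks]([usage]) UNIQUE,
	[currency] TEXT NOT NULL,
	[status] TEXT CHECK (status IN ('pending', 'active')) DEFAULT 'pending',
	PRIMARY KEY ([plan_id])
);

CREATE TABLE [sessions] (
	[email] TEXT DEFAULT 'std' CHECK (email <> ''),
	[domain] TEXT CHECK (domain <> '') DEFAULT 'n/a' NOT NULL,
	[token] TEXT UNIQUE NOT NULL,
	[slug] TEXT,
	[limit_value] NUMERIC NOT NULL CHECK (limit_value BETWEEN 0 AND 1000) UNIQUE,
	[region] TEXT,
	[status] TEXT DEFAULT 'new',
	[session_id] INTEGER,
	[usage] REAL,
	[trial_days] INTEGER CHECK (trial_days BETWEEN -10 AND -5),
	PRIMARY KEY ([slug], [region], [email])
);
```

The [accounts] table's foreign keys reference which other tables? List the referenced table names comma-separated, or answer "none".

- email REFERENCES webhooks(region).

webhooks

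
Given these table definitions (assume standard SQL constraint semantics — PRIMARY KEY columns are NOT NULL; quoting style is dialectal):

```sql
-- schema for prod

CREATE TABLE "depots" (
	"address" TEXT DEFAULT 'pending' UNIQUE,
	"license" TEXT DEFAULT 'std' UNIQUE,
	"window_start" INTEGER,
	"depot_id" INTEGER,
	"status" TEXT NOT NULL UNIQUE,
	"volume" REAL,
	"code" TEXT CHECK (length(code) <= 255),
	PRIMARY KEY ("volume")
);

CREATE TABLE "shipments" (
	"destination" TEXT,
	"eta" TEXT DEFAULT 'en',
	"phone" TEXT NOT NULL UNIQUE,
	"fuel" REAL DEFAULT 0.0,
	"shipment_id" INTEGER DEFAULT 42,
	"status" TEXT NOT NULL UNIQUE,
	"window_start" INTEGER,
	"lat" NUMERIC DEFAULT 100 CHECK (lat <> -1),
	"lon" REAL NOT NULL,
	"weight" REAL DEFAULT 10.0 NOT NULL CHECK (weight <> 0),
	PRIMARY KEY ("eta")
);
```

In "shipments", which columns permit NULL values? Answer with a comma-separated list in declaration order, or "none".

destination, fuel, shipment_id, window_start, lat

- destination: no NOT NULL constraint applies → nullable.
- eta: part of the PRIMARY KEY, which implies NOT NULL → not nullable.
- phone: declared NOT NULL → not nullable.
- fuel: DEFAULT only fills an omitted column; an explicit NULL is still allowed → nullable.
- shipment_id: DEFAULT only fills an omitted column; an explicit NULL is still allowed → nullable.
- status: declared NOT NULL → not nullable.
- window_start: no NOT NULL constraint applies → nullable.
- lat: CHECK does not forbid NULL (a CHECK constraint passes when its expression is NULL) → nullable.
- lon: declared NOT NULL → not nullable.
- weight: declared NOT NULL → not nullable.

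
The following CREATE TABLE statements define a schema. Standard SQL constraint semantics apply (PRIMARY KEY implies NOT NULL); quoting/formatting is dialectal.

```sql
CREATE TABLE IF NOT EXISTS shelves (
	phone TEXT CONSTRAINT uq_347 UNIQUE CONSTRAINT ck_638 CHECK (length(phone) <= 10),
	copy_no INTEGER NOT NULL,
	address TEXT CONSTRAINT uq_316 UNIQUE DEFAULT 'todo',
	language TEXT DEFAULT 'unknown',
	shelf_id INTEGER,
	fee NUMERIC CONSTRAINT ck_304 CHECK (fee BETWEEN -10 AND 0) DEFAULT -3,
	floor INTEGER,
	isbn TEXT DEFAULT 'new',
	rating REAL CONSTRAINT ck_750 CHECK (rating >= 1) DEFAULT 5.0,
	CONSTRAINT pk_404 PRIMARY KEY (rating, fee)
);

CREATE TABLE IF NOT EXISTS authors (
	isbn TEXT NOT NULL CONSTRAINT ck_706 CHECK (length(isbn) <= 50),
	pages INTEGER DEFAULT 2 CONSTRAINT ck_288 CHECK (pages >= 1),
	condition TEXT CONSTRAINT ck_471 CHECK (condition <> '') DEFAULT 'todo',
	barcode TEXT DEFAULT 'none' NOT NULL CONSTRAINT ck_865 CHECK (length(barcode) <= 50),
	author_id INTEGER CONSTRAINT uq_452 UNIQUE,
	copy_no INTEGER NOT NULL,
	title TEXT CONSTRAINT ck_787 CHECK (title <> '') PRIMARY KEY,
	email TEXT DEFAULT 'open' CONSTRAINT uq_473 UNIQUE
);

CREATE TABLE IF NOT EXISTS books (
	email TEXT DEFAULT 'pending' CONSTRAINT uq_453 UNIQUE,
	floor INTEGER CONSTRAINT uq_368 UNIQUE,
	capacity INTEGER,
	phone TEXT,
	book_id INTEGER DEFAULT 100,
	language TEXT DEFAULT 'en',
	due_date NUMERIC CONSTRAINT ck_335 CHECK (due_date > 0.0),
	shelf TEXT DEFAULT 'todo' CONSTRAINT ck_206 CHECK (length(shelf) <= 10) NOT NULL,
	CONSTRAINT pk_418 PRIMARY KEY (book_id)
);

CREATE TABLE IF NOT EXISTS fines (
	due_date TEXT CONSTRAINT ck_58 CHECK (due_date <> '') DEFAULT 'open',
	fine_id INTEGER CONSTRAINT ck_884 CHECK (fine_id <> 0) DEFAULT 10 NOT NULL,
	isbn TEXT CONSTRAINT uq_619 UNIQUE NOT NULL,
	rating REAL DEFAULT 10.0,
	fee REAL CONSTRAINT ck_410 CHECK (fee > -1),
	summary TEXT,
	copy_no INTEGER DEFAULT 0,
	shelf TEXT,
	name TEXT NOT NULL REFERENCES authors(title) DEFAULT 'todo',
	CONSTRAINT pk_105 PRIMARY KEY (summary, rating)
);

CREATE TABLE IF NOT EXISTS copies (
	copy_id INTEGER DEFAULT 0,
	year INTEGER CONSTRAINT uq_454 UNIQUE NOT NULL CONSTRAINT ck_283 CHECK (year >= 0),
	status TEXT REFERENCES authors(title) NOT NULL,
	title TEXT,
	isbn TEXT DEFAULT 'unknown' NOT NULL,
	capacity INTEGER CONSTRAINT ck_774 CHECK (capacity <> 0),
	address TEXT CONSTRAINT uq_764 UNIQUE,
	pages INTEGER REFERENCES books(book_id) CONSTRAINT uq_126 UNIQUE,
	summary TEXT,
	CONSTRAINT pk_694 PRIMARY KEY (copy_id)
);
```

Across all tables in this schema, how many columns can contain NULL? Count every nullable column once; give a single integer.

shelves: 6 nullable (phone, address, language, shelf_id, floor, isbn — PK (rating, fee) and explicit NOT NULL columns excluded).
authors: 4 nullable (pages, condition, author_id, email — PK (title) and explicit NOT NULL columns excluded).
books: 6 nullable (email, floor, capacity, phone, language, due_date — PK (book_id) and explicit NOT NULL columns excluded).
fines: 4 nullable (due_date, fee, copy_no, shelf — PK (summary, rating) and explicit NOT NULL columns excluded).
copies: 5 nullable (title, capacity, address, pages, summary — PK (copy_id) and explicit NOT NULL columns excluded).
Total: 6 + 4 + 6 + 4 + 5 = 25.

25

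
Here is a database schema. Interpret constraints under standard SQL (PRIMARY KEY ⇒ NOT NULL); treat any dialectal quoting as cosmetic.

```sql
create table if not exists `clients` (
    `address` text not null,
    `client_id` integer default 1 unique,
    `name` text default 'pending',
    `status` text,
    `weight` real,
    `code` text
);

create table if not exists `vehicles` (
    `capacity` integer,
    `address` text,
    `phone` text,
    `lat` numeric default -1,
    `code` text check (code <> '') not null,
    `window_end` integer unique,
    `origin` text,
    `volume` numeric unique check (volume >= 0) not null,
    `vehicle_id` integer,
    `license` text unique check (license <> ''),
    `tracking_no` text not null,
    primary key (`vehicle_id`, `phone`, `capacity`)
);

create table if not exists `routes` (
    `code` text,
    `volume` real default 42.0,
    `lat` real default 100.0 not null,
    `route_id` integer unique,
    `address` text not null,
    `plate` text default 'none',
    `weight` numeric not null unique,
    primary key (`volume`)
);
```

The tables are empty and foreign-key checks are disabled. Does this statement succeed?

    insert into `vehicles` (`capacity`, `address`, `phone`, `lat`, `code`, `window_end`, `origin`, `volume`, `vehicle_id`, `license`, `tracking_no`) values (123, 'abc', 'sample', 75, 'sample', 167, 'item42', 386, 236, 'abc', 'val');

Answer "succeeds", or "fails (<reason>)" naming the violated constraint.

succeeds

NOT NULL columns: capacity is supplied; code is supplied; phone is supplied; tracking_no is supplied; vehicle_id is supplied; volume is supplied.
CHECK constraints: 'sample' satisfies (code <> ''); 386 satisfies (volume >= 0); 'abc' satisfies (license <> '').
No constraint is violated.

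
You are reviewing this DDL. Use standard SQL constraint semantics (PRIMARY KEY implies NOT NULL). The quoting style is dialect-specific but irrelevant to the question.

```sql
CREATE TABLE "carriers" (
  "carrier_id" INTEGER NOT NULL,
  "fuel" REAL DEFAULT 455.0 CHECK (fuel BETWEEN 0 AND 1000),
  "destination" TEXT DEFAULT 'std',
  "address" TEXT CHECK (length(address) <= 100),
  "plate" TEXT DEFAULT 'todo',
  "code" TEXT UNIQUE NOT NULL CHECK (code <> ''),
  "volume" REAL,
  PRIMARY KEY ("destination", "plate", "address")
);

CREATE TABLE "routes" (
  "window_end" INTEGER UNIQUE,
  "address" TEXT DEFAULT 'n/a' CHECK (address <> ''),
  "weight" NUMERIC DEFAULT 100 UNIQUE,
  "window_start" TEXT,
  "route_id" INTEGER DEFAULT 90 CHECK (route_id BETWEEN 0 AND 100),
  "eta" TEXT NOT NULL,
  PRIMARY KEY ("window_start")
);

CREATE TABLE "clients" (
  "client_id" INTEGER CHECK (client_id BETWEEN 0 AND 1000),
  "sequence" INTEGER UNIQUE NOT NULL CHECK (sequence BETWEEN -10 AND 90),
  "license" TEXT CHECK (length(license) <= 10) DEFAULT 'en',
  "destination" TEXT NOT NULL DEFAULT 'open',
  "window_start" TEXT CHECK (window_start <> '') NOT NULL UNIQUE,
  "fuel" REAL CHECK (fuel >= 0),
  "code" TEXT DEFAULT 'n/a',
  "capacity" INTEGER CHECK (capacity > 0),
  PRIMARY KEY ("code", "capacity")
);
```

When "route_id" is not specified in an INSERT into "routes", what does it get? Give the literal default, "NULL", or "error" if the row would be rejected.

90

route_id has an explicit DEFAULT 90.
When the column is omitted from an INSERT, that default is used.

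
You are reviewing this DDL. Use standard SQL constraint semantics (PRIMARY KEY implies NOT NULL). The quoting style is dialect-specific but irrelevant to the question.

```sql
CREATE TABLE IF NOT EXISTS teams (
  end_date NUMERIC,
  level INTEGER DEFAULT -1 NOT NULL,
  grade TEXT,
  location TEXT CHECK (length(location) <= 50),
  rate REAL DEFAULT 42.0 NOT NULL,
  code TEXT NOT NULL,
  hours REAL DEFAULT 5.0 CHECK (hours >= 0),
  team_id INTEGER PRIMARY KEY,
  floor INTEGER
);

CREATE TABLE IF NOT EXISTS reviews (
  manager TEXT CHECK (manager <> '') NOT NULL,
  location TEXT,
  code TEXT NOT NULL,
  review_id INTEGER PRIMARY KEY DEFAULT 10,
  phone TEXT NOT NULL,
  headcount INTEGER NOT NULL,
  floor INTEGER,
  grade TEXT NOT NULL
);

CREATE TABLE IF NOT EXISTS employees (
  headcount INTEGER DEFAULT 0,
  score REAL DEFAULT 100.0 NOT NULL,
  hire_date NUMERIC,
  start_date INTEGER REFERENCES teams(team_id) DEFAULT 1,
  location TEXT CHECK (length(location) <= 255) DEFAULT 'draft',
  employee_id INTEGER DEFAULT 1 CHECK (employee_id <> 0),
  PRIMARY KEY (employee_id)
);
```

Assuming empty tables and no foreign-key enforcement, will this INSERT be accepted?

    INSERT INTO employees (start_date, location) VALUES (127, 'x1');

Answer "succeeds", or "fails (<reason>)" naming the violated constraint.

succeeds

NOT NULL columns: employee_id defaults to 1; score defaults to 100.0.
CHECK constraints: 'x1' satisfies (length(location) <= 255).
No constraint is violated.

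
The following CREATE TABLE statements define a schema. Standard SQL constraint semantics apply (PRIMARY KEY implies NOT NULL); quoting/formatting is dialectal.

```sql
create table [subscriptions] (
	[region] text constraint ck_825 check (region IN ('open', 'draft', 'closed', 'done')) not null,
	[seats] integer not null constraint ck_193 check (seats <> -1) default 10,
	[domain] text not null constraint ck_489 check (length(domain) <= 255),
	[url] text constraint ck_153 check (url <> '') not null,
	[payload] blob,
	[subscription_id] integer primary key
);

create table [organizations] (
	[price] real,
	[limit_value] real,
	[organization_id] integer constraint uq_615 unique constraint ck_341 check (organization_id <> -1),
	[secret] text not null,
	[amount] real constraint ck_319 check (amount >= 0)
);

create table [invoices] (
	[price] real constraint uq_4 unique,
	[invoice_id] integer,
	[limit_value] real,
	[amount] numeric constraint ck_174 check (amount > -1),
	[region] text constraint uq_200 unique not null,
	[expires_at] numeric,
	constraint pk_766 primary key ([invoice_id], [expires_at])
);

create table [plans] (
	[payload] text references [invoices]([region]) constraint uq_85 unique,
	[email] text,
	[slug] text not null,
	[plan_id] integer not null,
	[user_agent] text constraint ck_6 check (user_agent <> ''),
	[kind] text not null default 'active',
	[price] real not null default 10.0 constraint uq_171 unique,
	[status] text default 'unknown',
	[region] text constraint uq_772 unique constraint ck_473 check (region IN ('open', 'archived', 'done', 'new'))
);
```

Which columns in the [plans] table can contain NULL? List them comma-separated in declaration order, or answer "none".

- payload: a foreign key column may be NULL unless separately constrained → nullable.
- email: no NOT NULL constraint applies → nullable.
- slug: declared NOT NULL → not nullable.
- plan_id: declared NOT NULL → not nullable.
- user_agent: CHECK does not forbid NULL (a CHECK constraint passes when its expression is NULL) → nullable.
- kind: declared NOT NULL → not nullable.
- price: declared NOT NULL → not nullable.
- status: DEFAULT only fills an omitted column; an explicit NULL is still allowed → nullable.
- region: CHECK does not forbid NULL (a CHECK constraint passes when its expression is NULL) → nullable.

payload, email, user_agent, status, region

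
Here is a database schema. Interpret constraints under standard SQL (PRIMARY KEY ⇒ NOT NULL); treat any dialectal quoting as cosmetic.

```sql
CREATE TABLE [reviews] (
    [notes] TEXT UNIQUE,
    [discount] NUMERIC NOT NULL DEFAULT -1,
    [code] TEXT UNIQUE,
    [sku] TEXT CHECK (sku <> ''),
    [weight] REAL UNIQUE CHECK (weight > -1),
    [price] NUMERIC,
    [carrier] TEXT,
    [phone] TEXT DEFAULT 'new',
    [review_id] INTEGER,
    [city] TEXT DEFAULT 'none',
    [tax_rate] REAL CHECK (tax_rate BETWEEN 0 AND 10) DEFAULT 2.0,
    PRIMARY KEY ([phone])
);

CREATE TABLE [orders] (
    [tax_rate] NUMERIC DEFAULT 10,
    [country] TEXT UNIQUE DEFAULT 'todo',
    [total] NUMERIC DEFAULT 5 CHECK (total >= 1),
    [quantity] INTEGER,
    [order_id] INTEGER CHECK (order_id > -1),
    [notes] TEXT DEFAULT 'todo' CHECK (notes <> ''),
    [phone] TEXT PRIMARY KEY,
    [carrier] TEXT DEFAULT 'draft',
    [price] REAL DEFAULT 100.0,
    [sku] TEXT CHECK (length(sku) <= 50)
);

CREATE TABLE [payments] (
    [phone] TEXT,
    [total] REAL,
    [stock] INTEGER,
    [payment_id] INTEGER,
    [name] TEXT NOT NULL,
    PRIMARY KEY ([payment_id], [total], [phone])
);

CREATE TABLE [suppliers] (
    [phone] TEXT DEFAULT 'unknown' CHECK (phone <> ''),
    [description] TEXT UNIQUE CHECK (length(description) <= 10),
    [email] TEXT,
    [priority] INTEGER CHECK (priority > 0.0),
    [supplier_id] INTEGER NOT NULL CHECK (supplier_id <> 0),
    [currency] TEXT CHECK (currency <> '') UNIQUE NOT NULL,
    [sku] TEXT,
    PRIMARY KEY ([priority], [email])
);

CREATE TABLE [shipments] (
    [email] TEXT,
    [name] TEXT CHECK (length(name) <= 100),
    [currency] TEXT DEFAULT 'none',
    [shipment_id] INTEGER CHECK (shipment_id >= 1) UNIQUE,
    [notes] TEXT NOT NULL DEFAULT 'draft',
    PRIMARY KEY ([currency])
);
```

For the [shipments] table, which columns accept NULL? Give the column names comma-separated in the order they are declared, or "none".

- email: no NOT NULL constraint applies → nullable.
- name: CHECK does not forbid NULL (a CHECK constraint passes when its expression is NULL) → nullable.
- currency: part of the PRIMARY KEY, which implies NOT NULL → not nullable.
- shipment_id: CHECK does not forbid NULL (a CHECK constraint passes when its expression is NULL) → nullable.
- notes: declared NOT NULL → not nullable.

email, name, shipment_id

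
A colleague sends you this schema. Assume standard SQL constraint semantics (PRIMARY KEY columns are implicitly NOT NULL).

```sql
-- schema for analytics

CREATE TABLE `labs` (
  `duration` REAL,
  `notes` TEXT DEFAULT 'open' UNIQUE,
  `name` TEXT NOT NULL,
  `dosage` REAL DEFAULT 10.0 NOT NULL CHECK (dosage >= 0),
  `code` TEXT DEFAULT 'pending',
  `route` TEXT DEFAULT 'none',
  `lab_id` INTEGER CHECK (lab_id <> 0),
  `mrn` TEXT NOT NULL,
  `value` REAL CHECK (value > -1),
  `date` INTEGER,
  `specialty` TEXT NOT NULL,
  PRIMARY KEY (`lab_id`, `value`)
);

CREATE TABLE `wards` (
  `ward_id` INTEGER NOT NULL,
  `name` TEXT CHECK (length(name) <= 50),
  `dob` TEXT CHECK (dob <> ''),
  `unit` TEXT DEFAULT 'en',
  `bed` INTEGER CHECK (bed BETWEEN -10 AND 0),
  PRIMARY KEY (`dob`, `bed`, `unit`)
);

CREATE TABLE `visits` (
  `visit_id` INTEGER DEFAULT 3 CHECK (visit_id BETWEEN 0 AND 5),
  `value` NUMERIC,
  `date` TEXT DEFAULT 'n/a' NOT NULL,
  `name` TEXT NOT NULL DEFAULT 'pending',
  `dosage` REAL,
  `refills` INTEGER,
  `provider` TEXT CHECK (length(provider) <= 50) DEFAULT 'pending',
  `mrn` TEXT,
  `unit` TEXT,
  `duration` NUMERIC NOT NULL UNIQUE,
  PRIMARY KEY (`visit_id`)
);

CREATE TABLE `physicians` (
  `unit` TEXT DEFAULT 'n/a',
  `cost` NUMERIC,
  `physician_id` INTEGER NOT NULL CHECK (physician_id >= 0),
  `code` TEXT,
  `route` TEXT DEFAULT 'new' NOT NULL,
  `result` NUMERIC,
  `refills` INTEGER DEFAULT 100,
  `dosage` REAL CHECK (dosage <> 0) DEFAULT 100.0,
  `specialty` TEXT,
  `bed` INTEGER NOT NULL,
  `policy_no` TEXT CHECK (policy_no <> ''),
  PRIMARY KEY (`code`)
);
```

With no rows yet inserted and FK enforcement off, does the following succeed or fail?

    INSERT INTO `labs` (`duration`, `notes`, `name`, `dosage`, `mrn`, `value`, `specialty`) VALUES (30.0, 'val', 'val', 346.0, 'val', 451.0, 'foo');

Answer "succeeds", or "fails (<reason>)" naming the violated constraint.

lab_id is omitted from the column list and has no DEFAULT, so it would receive NULL.
But lab_id is part of the PRIMARY KEY (implied NOT NULL).

fails (NOT NULL on lab_id)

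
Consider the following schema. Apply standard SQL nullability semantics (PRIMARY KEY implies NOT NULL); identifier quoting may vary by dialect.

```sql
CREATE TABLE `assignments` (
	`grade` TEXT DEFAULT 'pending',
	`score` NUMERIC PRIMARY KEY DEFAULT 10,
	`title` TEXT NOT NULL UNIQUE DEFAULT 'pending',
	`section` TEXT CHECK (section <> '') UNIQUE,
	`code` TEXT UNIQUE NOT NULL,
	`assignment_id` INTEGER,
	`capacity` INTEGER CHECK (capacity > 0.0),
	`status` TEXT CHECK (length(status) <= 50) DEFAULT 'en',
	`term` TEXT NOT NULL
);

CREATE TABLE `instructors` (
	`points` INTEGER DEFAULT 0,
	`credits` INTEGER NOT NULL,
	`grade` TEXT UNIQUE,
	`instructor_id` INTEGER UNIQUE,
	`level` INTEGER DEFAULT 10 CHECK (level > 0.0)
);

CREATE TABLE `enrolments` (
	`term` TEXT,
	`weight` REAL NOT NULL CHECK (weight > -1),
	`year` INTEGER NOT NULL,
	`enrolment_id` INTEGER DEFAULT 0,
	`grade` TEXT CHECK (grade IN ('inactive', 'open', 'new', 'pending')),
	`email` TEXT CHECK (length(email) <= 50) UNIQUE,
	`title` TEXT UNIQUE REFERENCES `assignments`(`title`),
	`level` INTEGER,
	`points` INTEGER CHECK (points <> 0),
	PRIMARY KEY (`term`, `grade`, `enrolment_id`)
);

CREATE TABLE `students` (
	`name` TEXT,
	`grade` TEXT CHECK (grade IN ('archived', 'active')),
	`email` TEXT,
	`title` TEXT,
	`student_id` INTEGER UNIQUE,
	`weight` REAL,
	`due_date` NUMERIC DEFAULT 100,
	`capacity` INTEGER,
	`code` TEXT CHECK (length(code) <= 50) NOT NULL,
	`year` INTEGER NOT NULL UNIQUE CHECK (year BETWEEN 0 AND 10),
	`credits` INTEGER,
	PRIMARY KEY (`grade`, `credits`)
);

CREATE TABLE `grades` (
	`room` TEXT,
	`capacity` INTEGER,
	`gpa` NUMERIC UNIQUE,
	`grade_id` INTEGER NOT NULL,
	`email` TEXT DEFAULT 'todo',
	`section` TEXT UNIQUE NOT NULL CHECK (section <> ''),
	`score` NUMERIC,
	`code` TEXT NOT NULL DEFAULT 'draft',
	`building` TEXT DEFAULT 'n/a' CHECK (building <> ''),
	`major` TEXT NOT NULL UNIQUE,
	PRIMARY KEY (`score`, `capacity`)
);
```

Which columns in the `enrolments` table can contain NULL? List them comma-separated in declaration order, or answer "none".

- term: part of the PRIMARY KEY, which implies NOT NULL → not nullable.
- weight: declared NOT NULL → not nullable.
- year: declared NOT NULL → not nullable.
- enrolment_id: part of the PRIMARY KEY, which implies NOT NULL → not nullable.
- grade: part of the PRIMARY KEY, which implies NOT NULL → not nullable.
- email: CHECK does not forbid NULL (a CHECK constraint passes when its expression is NULL) → nullable.
- title: a foreign key column may be NULL unless separately constrained → nullable.
- level: no NOT NULL constraint applies → nullable.
- points: CHECK does not forbid NULL (a CHECK constraint passes when its expression is NULL) → nullable.

email, title, level, points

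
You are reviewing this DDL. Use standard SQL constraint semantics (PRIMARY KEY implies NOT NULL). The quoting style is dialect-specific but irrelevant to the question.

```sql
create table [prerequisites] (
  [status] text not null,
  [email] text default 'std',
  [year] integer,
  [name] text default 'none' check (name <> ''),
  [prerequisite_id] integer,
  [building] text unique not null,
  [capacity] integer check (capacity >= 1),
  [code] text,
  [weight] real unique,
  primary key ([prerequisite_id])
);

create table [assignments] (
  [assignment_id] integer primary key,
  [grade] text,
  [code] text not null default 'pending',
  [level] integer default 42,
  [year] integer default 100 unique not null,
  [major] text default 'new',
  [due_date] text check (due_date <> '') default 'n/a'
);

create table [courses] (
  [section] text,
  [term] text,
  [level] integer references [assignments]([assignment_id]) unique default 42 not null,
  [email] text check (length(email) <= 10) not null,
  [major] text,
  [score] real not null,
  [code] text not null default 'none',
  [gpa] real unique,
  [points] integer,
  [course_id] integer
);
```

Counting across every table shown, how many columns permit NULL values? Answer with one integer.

16

prerequisites: 6 nullable (email, year, name, capacity, code, weight — PK (prerequisite_id) and explicit NOT NULL columns excluded).
assignments: 4 nullable (grade, level, major, due_date — PK (assignment_id) and explicit NOT NULL columns excluded).
courses: 6 nullable (section, term, major, gpa, points, course_id — PK none and explicit NOT NULL columns excluded).
Total: 6 + 4 + 6 = 16.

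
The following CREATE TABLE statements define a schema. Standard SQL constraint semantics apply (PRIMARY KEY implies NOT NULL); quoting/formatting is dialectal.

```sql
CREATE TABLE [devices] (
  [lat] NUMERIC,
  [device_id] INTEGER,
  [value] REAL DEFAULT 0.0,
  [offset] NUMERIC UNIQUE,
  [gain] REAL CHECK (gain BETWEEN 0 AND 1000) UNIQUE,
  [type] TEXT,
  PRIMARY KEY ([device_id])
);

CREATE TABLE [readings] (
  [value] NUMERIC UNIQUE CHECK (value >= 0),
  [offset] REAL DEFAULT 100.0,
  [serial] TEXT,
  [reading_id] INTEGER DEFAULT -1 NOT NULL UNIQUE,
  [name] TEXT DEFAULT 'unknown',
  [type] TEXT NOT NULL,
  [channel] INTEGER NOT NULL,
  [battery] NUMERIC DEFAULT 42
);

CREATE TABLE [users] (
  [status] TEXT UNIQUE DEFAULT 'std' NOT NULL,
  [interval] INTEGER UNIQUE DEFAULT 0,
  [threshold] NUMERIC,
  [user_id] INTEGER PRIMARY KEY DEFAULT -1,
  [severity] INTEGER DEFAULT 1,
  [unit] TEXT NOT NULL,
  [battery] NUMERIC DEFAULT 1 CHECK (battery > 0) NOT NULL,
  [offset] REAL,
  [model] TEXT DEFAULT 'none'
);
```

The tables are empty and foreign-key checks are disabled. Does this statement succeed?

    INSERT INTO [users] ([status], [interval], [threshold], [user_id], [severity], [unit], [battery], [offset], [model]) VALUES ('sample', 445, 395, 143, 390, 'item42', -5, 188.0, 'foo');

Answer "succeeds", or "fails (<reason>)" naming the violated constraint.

fails (CHECK on battery)

The value -5 for battery violates CHECK (battery > 0).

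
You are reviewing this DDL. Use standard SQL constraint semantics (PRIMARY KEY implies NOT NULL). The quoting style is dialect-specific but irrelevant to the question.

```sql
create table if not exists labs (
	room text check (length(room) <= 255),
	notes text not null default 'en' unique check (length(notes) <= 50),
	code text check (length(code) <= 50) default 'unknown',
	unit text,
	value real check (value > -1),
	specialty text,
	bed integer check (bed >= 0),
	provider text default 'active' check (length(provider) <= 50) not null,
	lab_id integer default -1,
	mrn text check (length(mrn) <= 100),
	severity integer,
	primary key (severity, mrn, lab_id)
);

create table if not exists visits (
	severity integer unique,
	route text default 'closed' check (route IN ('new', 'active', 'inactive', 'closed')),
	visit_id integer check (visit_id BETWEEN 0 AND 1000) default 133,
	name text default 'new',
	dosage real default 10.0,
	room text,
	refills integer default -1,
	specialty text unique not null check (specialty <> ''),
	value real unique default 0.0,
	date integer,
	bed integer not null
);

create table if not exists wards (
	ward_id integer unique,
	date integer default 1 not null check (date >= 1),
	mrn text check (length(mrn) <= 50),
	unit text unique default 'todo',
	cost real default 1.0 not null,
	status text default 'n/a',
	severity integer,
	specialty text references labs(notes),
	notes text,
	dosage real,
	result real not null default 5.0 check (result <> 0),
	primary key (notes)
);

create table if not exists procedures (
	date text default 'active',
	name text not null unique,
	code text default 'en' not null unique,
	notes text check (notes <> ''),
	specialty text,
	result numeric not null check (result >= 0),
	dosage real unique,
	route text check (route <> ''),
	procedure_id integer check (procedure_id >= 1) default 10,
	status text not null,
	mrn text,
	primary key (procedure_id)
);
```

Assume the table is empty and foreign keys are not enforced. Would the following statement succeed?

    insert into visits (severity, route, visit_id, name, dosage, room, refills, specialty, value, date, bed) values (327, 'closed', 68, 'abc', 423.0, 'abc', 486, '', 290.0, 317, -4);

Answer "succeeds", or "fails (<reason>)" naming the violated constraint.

fails (CHECK on specialty)

The value '' for specialty violates CHECK (specialty <> '').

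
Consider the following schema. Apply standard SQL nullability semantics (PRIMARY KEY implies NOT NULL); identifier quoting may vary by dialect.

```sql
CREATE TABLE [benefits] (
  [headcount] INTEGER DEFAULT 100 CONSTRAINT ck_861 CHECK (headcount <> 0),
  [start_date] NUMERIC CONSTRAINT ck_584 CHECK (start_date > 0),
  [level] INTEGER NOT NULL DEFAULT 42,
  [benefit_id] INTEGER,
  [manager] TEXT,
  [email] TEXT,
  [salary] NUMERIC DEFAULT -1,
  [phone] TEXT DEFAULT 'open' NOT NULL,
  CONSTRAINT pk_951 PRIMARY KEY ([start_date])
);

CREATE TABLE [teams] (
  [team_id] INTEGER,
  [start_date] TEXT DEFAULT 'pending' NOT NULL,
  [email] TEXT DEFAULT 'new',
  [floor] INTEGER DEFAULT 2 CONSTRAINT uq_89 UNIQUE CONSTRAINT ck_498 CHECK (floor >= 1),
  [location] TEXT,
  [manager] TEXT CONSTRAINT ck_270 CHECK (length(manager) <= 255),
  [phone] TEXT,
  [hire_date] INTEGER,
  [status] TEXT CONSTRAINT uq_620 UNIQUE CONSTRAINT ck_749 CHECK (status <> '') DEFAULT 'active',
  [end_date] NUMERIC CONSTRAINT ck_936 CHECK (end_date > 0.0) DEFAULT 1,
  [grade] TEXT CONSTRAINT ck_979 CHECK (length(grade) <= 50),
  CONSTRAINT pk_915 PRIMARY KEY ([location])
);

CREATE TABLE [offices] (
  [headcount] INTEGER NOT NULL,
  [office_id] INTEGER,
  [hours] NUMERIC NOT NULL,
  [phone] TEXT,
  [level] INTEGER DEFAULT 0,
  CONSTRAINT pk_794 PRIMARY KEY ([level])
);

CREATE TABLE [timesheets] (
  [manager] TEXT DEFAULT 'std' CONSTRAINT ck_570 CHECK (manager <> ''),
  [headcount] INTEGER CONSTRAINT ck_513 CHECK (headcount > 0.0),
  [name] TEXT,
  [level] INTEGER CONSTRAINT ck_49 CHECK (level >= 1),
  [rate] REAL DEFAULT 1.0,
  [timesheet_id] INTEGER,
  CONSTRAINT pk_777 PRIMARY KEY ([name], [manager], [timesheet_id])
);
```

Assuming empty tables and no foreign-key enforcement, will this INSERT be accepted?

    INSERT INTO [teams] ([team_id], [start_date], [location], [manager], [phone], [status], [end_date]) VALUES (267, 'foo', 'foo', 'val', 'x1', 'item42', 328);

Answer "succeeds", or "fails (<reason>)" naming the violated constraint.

NOT NULL columns: location is supplied; start_date is supplied.
CHECK constraints: 'val' satisfies (length(manager) <= 255); 'item42' satisfies (status <> ''); 328 satisfies (end_date > 0.0).
No constraint is violated.

succeeds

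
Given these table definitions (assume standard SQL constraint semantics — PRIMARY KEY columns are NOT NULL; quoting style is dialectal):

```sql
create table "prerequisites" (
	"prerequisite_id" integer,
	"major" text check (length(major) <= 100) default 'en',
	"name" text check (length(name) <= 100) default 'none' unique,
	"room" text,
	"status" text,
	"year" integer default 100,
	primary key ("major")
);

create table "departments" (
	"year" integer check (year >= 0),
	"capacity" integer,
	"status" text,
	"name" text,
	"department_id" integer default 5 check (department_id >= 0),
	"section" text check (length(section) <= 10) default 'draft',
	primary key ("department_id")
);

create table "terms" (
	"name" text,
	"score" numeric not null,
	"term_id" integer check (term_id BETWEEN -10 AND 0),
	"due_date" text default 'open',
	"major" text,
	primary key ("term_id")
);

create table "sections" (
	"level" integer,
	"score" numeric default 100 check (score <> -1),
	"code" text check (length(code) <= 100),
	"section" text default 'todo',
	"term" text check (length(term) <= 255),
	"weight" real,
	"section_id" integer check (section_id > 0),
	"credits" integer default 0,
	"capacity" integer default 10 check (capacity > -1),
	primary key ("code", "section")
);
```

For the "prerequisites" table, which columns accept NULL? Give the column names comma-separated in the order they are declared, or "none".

prerequisite_id, name, room, status, year

- prerequisite_id: no NOT NULL constraint applies → nullable.
- major: part of the PRIMARY KEY, which implies NOT NULL → not nullable.
- name: CHECK does not forbid NULL (a CHECK constraint passes when its expression is NULL) → nullable.
- room: no NOT NULL constraint applies → nullable.
- status: no NOT NULL constraint applies → nullable.
- year: DEFAULT only fills an omitted column; an explicit NULL is still allowed → nullable.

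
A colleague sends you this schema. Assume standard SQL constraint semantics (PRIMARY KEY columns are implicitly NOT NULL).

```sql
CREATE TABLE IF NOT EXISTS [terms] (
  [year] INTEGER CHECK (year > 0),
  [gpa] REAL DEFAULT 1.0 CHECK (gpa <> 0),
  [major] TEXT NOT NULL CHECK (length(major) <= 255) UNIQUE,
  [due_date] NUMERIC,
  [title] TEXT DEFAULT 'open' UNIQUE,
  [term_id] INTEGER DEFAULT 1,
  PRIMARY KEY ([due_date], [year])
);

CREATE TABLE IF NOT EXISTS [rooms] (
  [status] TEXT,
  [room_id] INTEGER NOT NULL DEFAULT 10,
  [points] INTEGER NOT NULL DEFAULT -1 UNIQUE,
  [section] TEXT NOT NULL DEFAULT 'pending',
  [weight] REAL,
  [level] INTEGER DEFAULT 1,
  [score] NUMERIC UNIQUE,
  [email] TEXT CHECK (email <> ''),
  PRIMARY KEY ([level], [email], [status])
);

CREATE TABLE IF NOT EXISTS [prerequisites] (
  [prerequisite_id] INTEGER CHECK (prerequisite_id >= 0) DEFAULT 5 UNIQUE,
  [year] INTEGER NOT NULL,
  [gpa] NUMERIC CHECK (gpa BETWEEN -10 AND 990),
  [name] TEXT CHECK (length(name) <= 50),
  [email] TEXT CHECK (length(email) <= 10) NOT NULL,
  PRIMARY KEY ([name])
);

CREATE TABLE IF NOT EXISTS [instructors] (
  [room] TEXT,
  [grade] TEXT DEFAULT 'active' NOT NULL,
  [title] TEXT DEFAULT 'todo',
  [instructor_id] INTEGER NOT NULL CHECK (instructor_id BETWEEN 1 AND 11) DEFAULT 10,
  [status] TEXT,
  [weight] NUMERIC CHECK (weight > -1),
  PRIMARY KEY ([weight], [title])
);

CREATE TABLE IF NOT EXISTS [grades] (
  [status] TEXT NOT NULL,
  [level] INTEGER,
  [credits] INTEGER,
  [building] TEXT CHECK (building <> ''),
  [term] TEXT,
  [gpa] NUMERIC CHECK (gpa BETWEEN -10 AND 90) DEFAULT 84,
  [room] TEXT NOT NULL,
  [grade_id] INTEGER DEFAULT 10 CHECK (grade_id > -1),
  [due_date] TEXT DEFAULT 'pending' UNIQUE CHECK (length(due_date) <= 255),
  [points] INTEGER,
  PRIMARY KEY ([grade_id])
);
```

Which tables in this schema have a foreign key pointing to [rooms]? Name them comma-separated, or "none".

none

No REFERENCES clause anywhere in the schema names rooms.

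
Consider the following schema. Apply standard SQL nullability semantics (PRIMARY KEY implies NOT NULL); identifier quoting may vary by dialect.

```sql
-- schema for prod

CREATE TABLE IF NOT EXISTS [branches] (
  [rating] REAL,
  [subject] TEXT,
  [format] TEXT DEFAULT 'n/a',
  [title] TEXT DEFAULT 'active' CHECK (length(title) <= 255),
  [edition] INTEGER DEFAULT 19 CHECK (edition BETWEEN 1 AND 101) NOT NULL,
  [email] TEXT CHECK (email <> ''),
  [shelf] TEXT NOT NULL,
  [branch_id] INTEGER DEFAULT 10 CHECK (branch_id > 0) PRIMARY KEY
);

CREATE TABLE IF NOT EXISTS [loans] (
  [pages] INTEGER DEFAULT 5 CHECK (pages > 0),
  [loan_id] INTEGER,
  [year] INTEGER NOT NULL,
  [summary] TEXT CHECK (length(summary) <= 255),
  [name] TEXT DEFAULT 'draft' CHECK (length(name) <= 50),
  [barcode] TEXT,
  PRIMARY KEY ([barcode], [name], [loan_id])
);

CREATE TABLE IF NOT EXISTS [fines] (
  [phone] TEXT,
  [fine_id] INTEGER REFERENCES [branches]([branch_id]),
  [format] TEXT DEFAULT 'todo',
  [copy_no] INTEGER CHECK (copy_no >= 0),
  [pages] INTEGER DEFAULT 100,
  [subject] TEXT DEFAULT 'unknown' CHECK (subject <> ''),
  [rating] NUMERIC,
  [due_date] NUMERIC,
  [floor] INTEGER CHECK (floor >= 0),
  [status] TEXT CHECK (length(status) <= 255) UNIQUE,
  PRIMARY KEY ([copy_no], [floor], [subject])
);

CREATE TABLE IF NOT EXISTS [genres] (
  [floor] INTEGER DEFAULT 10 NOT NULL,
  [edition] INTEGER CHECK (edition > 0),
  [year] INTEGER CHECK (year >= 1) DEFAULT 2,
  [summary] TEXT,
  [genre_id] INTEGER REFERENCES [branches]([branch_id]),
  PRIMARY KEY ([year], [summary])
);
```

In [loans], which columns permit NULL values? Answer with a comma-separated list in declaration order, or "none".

pages, summary

- pages: CHECK does not forbid NULL (a CHECK constraint passes when its expression is NULL) → nullable.
- loan_id: part of the PRIMARY KEY, which implies NOT NULL → not nullable.
- year: declared NOT NULL → not nullable.
- summary: CHECK does not forbid NULL (a CHECK constraint passes when its expression is NULL) → nullable.
- name: part of the PRIMARY KEY, which implies NOT NULL → not nullable.
- barcode: part of the PRIMARY KEY, which implies NOT NULL → not nullable.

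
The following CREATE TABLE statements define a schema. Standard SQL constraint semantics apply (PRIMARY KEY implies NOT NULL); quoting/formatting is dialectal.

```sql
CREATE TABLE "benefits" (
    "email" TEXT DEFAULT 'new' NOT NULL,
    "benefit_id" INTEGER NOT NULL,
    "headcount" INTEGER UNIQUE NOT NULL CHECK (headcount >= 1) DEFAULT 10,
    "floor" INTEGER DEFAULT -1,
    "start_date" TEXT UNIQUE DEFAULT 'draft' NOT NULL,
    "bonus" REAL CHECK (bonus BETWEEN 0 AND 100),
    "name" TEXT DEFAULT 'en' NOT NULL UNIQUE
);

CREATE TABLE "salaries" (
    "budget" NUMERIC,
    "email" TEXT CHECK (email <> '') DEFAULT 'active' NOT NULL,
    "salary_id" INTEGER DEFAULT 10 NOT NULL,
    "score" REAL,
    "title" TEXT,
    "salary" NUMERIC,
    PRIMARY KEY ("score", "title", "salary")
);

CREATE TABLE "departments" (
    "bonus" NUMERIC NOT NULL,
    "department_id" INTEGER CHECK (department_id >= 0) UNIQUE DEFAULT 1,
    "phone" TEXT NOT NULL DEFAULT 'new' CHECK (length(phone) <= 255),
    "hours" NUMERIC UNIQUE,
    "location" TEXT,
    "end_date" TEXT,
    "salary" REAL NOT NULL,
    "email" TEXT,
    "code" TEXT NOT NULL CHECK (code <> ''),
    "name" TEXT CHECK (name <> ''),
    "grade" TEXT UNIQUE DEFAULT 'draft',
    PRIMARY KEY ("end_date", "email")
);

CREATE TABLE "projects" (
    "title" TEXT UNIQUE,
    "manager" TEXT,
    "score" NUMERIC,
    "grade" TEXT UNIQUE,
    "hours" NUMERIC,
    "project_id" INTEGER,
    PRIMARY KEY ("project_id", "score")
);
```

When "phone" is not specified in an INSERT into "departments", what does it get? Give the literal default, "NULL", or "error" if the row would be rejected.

phone has an explicit DEFAULT 'new'.
When the column is omitted from an INSERT, that default is used.

'new'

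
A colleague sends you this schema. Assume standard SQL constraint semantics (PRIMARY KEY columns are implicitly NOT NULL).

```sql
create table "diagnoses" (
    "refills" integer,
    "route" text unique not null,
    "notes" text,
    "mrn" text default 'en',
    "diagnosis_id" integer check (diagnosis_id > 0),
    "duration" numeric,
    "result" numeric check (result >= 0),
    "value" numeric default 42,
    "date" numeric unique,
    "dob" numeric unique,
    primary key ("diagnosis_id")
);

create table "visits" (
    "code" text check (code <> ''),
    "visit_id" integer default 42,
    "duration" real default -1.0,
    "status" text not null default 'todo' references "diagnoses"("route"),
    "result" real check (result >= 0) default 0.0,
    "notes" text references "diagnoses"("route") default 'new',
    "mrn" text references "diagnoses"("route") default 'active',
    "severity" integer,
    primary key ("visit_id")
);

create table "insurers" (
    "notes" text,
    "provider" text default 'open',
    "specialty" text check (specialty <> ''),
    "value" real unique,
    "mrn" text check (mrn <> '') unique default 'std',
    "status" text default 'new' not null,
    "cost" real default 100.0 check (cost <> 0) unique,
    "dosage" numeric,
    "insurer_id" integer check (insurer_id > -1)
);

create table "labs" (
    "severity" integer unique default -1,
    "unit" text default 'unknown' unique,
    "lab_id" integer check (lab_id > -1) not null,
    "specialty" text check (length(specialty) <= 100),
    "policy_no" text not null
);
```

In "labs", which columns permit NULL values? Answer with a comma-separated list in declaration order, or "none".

severity, unit, specialty

- severity: UNIQUE does not imply NOT NULL → nullable.
- unit: UNIQUE does not imply NOT NULL → nullable.
- lab_id: declared NOT NULL → not nullable.
- specialty: CHECK does not forbid NULL (a CHECK constraint passes when its expression is NULL) → nullable.
- policy_no: declared NOT NULL → not nullable.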